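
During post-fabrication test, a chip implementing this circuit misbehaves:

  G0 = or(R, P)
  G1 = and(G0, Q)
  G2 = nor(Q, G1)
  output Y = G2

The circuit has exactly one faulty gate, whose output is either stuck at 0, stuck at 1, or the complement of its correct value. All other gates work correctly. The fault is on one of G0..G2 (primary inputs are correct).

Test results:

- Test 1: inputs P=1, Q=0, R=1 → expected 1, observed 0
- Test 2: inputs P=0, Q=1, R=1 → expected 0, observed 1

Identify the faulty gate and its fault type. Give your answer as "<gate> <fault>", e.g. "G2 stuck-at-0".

Fault-free values for test 1 (P=1, Q=0, R=1): G0=1, G1=0, G2=1, giving Y=1. Observed 0.
Test 1: faults giving observed 0 are {G1 stuck-at-1, G1 inverted output, G2 stuck-at-0, G2 inverted output}.
Test 2 (P=0, Q=1, R=1): fault-free G0=1, G1=1, G2=0 → 0; observed 1. Eliminates G1 stuck-at-1, G1 inverted output, G2 stuck-at-0.
Only G2 inverted output is consistent with every test.

G2 inverted output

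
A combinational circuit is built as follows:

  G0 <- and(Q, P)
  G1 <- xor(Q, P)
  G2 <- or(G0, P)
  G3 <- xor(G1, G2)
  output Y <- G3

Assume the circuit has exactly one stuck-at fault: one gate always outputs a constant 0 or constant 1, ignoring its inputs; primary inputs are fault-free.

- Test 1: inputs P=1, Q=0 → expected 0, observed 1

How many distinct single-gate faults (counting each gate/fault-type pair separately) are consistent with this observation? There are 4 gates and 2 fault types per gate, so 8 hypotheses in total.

Fault-free: G0=0, G1=1, G2=1, G3=0 → 0. Observed 1.
  G0 stuck-at-0: output 0 ✗
  G0 stuck-at-1: output 0 ✗
  G1 stuck-at-0: output 1 ✓
  G1 stuck-at-1: output 0 ✗
  G2 stuck-at-0: output 1 ✓
  G2 stuck-at-1: output 0 ✗
  G3 stuck-at-0: output 0 ✗
  G3 stuck-at-1: output 1 ✓
Consistent faults: {G1 stuck-at-0, G2 stuck-at-0, G3 stuck-at-1} — 3 in all.

3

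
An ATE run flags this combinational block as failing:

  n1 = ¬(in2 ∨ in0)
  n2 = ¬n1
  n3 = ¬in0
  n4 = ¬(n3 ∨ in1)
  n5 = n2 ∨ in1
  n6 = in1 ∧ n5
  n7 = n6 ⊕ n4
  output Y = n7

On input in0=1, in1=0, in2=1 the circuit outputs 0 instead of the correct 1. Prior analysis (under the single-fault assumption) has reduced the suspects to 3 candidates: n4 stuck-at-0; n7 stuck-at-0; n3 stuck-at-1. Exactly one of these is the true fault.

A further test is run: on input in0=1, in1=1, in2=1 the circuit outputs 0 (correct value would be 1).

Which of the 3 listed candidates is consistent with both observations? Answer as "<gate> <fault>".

n7 stuck-at-0

Evaluate each candidate on input in0=1, in1=1, in2=1:
  n4 stuck-at-0: n1=0, n2=1, n3=0, n4=0 [stuck-at-0], n5=1, n6=1, n7=1 → 1 — eliminated
  n7 stuck-at-0: n1=0, n2=1, n3=0, n4=0, n5=1, n6=1, n7=0 [stuck-at-0] → 0 — matches
  n3 stuck-at-1: n1=0, n2=1, n3=1 [stuck-at-1], n4=0, n5=1, n6=1, n7=1 → 1 — eliminated
Only n7 stuck-at-0 reproduces the observed 0.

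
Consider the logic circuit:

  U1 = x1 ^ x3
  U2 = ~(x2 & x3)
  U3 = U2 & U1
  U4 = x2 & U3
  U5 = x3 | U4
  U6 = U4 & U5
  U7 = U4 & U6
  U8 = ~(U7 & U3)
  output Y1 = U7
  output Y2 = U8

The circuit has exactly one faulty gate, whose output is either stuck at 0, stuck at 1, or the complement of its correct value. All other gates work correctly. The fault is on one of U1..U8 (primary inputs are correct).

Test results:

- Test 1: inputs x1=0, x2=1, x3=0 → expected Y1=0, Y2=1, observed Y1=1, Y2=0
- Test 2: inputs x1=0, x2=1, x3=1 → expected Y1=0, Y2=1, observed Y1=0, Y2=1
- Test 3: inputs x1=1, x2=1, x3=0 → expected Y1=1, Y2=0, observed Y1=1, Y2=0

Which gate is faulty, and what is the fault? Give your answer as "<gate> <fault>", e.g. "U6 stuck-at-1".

U1 stuck-at-1

Fault-free values for test 1 (x1=0, x2=1, x3=0): U1=0, U2=1, U3=0, U4=0, U5=0, U6=0, U7=0, U8=1, giving Y1=0, Y2=1. Observed Y1=1, Y2=0.
Test 1: faults giving observed Y1=1, Y2=0 are {U1 stuck-at-1, U1 inverted output, U3 stuck-at-1, U3 inverted output}.
Test 2 (x1=0, x2=1, x3=1): fault-free U1=1, U2=0, U3=0, U4=0, U5=1, U6=0, U7=0, U8=1 → Y1=0, Y2=1; observed Y1=0, Y2=1. Eliminates U3 stuck-at-1, U3 inverted output.
Test 3 (x1=1, x2=1, x3=0): fault-free U1=1, U2=1, U3=1, U4=1, U5=1, U6=1, U7=1, U8=0 → Y1=1, Y2=0; observed Y1=1, Y2=0. Eliminates U1 inverted output.
Only U1 stuck-at-1 is consistent with every test.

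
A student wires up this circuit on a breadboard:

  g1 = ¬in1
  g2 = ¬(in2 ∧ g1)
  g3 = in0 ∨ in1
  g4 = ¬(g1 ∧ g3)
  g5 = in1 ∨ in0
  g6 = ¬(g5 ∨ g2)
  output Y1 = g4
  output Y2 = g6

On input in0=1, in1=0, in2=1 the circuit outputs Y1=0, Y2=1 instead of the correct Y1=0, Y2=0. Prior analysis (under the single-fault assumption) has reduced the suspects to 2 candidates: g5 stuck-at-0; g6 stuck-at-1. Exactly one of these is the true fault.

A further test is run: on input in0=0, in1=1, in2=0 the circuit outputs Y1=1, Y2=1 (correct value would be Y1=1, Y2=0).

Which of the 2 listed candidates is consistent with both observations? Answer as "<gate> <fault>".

Evaluate each candidate on input in0=0, in1=1, in2=0:
  g5 stuck-at-0: g1=0, g2=1, g3=1, g4=1, g5=0 [stuck-at-0], g6=0 → Y1=1, Y2=0 — eliminated
  g6 stuck-at-1: g1=0, g2=1, g3=1, g4=1, g5=1, g6=1 [stuck-at-1] → Y1=1, Y2=1 — matches
Only g6 stuck-at-1 reproduces the observed Y1=1, Y2=1.

g6 stuck-at-1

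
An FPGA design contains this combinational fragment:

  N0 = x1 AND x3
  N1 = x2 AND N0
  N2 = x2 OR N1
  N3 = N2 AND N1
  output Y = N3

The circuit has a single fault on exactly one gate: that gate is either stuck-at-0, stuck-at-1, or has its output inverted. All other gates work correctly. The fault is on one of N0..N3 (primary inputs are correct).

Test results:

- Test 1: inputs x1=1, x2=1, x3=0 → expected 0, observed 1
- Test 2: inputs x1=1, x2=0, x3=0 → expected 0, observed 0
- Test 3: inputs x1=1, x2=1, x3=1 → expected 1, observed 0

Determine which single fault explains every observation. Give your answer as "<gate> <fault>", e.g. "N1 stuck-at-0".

N0 inverted output

Fault-free values for test 1 (x1=1, x2=1, x3=0): N0=0, N1=0, N2=1, N3=0, giving Y=0. Observed 1.
Test 1: faults giving observed 1 are {N0 stuck-at-1, N0 inverted output, N1 stuck-at-1, N1 inverted output, N3 stuck-at-1, N3 inverted output}.
Test 2 (x1=1, x2=0, x3=0): fault-free N0=0, N1=0, N2=0, N3=0 → 0; observed 0. Eliminates N1 stuck-at-1, N1 inverted output, N3 stuck-at-1, N3 inverted output.
Test 3 (x1=1, x2=1, x3=1): fault-free N0=1, N1=1, N2=1, N3=1 → 1; observed 0. Eliminates N0 stuck-at-1.
Only N0 inverted output is consistent with every test.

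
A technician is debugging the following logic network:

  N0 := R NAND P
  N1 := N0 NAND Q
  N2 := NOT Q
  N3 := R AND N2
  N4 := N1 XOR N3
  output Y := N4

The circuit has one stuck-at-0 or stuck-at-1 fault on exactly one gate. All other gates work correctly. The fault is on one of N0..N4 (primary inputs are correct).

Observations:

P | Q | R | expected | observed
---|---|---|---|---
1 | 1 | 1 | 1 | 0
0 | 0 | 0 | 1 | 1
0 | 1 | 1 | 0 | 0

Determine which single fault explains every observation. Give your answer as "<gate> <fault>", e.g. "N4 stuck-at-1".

Fault-free values for test 1 (P=1, Q=1, R=1): N0=0, N1=1, N2=0, N3=0, N4=1, giving Y=1. Observed 0.
Test 1: faults giving observed 0 are {N0 stuck-at-1, N1 stuck-at-0, N2 stuck-at-1, N3 stuck-at-1, N4 stuck-at-0}.
Test 2 (P=0, Q=0, R=0): fault-free N0=1, N1=1, N2=1, N3=0, N4=1 → 1; observed 1. Eliminates N1 stuck-at-0, N3 stuck-at-1, N4 stuck-at-0.
Test 3 (P=0, Q=1, R=1): fault-free N0=1, N1=0, N2=0, N3=0, N4=0 → 0; observed 0. Eliminates N2 stuck-at-1.
Only N0 stuck-at-1 is consistent with every test.

N0 stuck-at-1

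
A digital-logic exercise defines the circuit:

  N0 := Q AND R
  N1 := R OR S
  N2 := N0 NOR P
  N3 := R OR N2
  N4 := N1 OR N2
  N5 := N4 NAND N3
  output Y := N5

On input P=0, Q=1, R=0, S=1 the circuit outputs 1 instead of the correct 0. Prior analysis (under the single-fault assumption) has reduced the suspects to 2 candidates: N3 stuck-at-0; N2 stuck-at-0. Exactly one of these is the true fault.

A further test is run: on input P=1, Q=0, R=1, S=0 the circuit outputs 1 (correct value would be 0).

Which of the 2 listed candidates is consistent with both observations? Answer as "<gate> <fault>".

Evaluate each candidate on input P=1, Q=0, R=1, S=0:
  N3 stuck-at-0: N0=0, N1=1, N2=0, N3=0 [stuck-at-0], N4=1, N5=1 → 1 — matches
  N2 stuck-at-0: N0=0, N1=1, N2=0 [stuck-at-0], N3=1, N4=1, N5=0 → 0 — eliminated
Only N3 stuck-at-0 reproduces the observed 1.

N3 stuck-at-0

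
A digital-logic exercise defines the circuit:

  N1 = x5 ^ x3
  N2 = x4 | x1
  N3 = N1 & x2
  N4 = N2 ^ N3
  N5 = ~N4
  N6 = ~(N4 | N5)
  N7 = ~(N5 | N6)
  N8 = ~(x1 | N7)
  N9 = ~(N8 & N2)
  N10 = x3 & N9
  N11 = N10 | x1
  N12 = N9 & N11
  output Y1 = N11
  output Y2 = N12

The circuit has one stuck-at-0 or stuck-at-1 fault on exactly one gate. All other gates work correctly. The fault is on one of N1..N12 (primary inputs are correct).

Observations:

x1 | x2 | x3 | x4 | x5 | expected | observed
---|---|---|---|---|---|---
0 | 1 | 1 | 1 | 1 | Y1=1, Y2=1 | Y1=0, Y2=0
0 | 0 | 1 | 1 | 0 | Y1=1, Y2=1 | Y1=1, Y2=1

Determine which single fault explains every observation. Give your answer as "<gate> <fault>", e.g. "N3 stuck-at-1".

N1 stuck-at-1

Fault-free values for test 1 (x1=0, x2=1, x3=1, x4=1, x5=1): N1=0, N2=1, N3=0, N4=1, N5=0, N6=0, N7=1, N8=0, N9=1, N10=1, N11=1, N12=1, giving Y1=1, Y2=1. Observed Y1=0, Y2=0.
Test 1: faults giving observed Y1=0, Y2=0 are {N1 stuck-at-1, N3 stuck-at-1, N4 stuck-at-0, N5 stuck-at-1, N6 stuck-at-1, N7 stuck-at-0, N8 stuck-at-1, N9 stuck-at-0, N10 stuck-at-0, N11 stuck-at-0}.
Test 2 (x1=0, x2=0, x3=1, x4=1, x5=0): fault-free N1=1, N2=1, N3=0, N4=1, N5=0, N6=0, N7=1, N8=0, N9=1, N10=1, N11=1, N12=1 → Y1=1, Y2=1; observed Y1=1, Y2=1. Eliminates N3 stuck-at-1, N4 stuck-at-0, N5 stuck-at-1, N6 stuck-at-1, N7 stuck-at-0, N8 stuck-at-1, N9 stuck-at-0, N10 stuck-at-0, N11 stuck-at-0.
Only N1 stuck-at-1 is consistent with every test.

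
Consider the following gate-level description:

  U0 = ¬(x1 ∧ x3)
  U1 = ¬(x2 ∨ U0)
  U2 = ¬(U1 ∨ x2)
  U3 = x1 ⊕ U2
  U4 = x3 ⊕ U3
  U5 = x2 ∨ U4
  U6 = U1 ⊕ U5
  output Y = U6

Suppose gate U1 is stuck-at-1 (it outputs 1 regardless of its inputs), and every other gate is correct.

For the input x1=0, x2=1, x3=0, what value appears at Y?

0

Propagate with U1 forced: U0=1, U1=1 [stuck-at-1], U2=0, U3=0, U4=0, U5=1, U6=0.
So Y = 0. (Without the fault it would be 1.)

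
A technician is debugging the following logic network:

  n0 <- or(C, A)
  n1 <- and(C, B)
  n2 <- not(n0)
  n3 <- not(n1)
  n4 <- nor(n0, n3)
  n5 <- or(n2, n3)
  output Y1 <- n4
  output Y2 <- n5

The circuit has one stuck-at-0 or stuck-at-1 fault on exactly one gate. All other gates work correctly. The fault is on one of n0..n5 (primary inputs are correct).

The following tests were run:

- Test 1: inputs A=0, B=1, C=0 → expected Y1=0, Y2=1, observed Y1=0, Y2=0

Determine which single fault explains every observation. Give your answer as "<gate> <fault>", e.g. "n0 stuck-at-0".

n5 stuck-at-0

Fault-free values for test 1 (A=0, B=1, C=0): n0=0, n1=0, n2=1, n3=1, n4=0, n5=1, giving Y1=0, Y2=1. Observed Y1=0, Y2=0.
Test 1: faults giving observed Y1=0, Y2=0 are {n5 stuck-at-0}.
Only n5 stuck-at-0 is consistent with every test.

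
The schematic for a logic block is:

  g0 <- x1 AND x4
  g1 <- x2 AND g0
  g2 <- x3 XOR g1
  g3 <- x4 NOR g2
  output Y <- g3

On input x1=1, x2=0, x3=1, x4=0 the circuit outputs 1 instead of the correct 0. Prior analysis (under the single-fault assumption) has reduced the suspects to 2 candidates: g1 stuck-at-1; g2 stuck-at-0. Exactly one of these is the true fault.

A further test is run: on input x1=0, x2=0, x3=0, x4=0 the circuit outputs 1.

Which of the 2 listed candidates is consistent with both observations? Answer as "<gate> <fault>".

g2 stuck-at-0

Evaluate each candidate on input x1=0, x2=0, x3=0, x4=0:
  g1 stuck-at-1: g0=0, g1=1 [stuck-at-1], g2=1, g3=0 → 0 — eliminated
  g2 stuck-at-0: g0=0, g1=0, g2=0 [stuck-at-0], g3=1 → 1 — matches
Only g2 stuck-at-0 reproduces the observed 1.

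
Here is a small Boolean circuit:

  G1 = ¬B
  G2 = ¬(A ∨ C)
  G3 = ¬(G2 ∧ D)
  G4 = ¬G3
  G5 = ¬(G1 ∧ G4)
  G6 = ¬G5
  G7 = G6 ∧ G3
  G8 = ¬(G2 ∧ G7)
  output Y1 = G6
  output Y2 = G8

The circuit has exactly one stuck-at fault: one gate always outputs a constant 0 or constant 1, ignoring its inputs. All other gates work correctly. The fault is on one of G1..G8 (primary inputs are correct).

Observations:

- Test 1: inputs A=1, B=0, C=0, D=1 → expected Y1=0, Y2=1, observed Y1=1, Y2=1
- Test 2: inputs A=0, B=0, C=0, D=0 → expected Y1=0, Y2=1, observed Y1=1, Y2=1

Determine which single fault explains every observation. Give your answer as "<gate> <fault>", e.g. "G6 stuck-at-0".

G3 stuck-at-0

Fault-free values for test 1 (A=1, B=0, C=0, D=1): G1=1, G2=0, G3=1, G4=0, G5=1, G6=0, G7=0, G8=1, giving Y1=0, Y2=1. Observed Y1=1, Y2=1.
Test 1: faults giving observed Y1=1, Y2=1 are {G2 stuck-at-1, G3 stuck-at-0, G4 stuck-at-1, G5 stuck-at-0, G6 stuck-at-1}.
Test 2 (A=0, B=0, C=0, D=0): fault-free G1=1, G2=1, G3=1, G4=0, G5=1, G6=0, G7=0, G8=1 → Y1=0, Y2=1; observed Y1=1, Y2=1. Eliminates G2 stuck-at-1, G4 stuck-at-1, G5 stuck-at-0, G6 stuck-at-1.
Only G3 stuck-at-0 is consistent with every test.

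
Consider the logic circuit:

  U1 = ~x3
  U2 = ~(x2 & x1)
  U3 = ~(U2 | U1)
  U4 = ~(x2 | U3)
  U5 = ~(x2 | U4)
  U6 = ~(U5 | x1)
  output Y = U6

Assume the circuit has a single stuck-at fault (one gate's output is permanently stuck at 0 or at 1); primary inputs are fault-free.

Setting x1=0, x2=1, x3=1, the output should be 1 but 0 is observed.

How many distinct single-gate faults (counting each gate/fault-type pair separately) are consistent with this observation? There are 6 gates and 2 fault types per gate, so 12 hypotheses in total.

Fault-free: U1=0, U2=1, U3=0, U4=0, U5=0, U6=1 → 1. Observed 0.
  U1 stuck-at-0: output 1 ✗
  U1 stuck-at-1: output 1 ✗
  U2 stuck-at-0: output 1 ✗
  U2 stuck-at-1: output 1 ✗
  U3 stuck-at-0: output 1 ✗
  U3 stuck-at-1: output 1 ✗
  U4 stuck-at-0: output 1 ✗
  U4 stuck-at-1: output 1 ✗
  U5 stuck-at-0: output 1 ✗
  U5 stuck-at-1: output 0 ✓
  U6 stuck-at-0: output 0 ✓
  U6 stuck-at-1: output 1 ✗
Consistent faults: {U5 stuck-at-1, U6 stuck-at-0} — 2 in all.

2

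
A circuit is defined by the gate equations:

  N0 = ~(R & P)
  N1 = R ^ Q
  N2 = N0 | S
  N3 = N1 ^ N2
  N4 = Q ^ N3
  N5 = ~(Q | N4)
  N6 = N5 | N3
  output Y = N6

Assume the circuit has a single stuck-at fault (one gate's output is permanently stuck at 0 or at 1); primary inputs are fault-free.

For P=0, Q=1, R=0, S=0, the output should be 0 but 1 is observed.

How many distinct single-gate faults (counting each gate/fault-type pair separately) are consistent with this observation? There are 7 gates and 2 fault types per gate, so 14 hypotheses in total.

Fault-free: N0=1, N1=1, N2=1, N3=0, N4=1, N5=0, N6=0 → 0. Observed 1.
  N0 stuck-at-0: output 1 ✓
  N0 stuck-at-1: output 0 ✗
  N1 stuck-at-0: output 1 ✓
  N1 stuck-at-1: output 0 ✗
  N2 stuck-at-0: output 1 ✓
  N2 stuck-at-1: output 0 ✗
  N3 stuck-at-0: output 0 ✗
  N3 stuck-at-1: output 1 ✓
  N4 stuck-at-0: output 0 ✗
  N4 stuck-at-1: output 0 ✗
  N5 stuck-at-0: output 0 ✗
  N5 stuck-at-1: output 1 ✓
  N6 stuck-at-0: output 0 ✗
  N6 stuck-at-1: output 1 ✓
Consistent faults: {N0 stuck-at-0, N1 stuck-at-0, N2 stuck-at-0, N3 stuck-at-1, N5 stuck-at-1, N6 stuck-at-1} — 6 in all.

6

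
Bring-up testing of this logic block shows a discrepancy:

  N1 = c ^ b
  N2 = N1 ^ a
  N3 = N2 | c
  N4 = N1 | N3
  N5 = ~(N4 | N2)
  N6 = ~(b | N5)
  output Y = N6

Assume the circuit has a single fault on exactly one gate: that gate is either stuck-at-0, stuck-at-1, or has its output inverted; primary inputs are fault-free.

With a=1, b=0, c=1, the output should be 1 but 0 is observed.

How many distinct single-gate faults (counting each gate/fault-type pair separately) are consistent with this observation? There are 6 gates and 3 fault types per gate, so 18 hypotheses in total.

6

Fault-free: N1=1, N2=0, N3=1, N4=1, N5=0, N6=1 → 1. Observed 0.
  N1: none of the 3 fault types match ✗
  N2: none of the 3 fault types match ✗
  N3: none of the 3 fault types match ✗
  N4: stuck-at-0, inverted output ✓; others ✗
  N5: stuck-at-1, inverted output ✓; others ✗
  N6: stuck-at-0, inverted output ✓; others ✗
Consistent faults: {N4 stuck-at-0, N4 inverted output, N5 stuck-at-1, N5 inverted output, N6 stuck-at-0, N6 inverted output} — 6 in all.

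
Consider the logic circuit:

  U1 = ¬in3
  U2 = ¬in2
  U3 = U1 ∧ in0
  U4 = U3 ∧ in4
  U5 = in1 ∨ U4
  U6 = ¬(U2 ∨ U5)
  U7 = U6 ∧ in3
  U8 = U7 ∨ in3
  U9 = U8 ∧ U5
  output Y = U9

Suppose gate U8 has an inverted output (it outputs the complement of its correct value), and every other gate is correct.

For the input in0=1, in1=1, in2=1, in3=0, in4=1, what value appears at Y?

Propagate with U8 forced: U1=1, U2=0, U3=1, U4=1, U5=1, U6=0, U7=0, U8=1 [inverted output], U9=1.
So Y = 1. (Without the fault it would be 0.)

1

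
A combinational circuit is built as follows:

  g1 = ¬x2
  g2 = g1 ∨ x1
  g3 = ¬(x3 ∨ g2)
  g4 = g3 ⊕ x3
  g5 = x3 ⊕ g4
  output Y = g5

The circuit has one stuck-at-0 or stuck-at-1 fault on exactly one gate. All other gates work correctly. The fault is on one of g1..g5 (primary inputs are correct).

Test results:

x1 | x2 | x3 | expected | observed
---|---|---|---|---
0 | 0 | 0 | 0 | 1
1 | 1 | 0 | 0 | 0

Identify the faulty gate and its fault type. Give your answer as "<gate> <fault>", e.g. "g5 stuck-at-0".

g1 stuck-at-0

Fault-free values for test 1 (x1=0, x2=0, x3=0): g1=1, g2=1, g3=0, g4=0, g5=0, giving Y=0. Observed 1.
Test 1: faults giving observed 1 are {g1 stuck-at-0, g2 stuck-at-0, g3 stuck-at-1, g4 stuck-at-1, g5 stuck-at-1}.
Test 2 (x1=1, x2=1, x3=0): fault-free g1=0, g2=1, g3=0, g4=0, g5=0 → 0; observed 0. Eliminates g2 stuck-at-0, g3 stuck-at-1, g4 stuck-at-1, g5 stuck-at-1.
Only g1 stuck-at-0 is consistent with every test.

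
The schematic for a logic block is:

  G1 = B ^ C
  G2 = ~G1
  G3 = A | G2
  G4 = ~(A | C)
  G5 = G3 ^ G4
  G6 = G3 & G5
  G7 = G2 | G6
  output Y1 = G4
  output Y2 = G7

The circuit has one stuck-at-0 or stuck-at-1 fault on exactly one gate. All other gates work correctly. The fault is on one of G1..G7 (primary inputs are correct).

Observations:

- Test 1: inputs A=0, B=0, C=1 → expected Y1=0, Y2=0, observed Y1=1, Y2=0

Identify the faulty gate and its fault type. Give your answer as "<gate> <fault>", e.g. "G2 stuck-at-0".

G4 stuck-at-1

Fault-free values for test 1 (A=0, B=0, C=1): G1=1, G2=0, G3=0, G4=0, G5=0, G6=0, G7=0, giving Y1=0, Y2=0. Observed Y1=1, Y2=0.
Test 1: faults giving observed Y1=1, Y2=0 are {G4 stuck-at-1}.
Only G4 stuck-at-1 is consistent with every test.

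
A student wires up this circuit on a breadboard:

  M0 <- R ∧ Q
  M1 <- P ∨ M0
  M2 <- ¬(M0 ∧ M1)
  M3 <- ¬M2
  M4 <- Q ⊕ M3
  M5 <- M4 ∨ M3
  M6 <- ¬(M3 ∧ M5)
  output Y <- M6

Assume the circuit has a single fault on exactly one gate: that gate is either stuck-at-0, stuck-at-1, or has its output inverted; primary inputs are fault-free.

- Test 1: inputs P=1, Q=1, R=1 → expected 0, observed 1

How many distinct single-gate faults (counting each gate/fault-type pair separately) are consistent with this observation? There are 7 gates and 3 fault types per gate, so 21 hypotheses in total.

12

Fault-free: M0=1, M1=1, M2=0, M3=1, M4=0, M5=1, M6=0 → 0. Observed 1.
  M0: stuck-at-0, inverted output ✓; others ✗
  M1: stuck-at-0, inverted output ✓; others ✗
  M2: stuck-at-1, inverted output ✓; others ✗
  M3: stuck-at-0, inverted output ✓; others ✗
  M4: none of the 3 fault types match ✗
  M5: stuck-at-0, inverted output ✓; others ✗
  M6: stuck-at-1, inverted output ✓; others ✗
Consistent faults: {M0 stuck-at-0, M0 inverted output, M1 stuck-at-0, M1 inverted output, M2 stuck-at-1, M2 inverted output, M3 stuck-at-0, M3 inverted output, M5 stuck-at-0, M5 inverted output, M6 stuck-at-1, M6 inverted output} — 12 in all.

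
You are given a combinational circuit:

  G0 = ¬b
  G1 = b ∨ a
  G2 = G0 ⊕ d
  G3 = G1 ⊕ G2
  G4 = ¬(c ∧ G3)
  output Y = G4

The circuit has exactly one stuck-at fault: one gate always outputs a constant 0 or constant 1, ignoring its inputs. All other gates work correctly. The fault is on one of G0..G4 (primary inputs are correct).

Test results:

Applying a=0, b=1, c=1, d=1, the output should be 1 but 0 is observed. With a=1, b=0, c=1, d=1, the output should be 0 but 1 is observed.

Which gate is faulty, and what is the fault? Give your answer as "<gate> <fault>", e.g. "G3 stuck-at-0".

Fault-free values for test 1 (a=0, b=1, c=1, d=1): G0=0, G1=1, G2=1, G3=0, G4=1, giving Y=1. Observed 0.
Test 1: faults giving observed 0 are {G0 stuck-at-1, G1 stuck-at-0, G2 stuck-at-0, G3 stuck-at-1, G4 stuck-at-0}.
Test 2 (a=1, b=0, c=1, d=1): fault-free G0=1, G1=1, G2=0, G3=1, G4=0 → 0; observed 1. Eliminates G0 stuck-at-1, G2 stuck-at-0, G3 stuck-at-1, G4 stuck-at-0.
Only G1 stuck-at-0 is consistent with every test.

G1 stuck-at-0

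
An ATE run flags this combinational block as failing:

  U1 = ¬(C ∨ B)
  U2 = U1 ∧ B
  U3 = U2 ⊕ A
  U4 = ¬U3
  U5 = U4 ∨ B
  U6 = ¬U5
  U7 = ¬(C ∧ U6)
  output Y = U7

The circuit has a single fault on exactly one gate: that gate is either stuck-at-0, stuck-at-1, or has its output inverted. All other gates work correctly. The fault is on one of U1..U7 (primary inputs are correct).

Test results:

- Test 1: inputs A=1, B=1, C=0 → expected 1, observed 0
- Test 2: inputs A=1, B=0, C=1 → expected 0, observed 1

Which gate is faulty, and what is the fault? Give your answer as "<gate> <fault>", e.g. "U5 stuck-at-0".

Fault-free values for test 1 (A=1, B=1, C=0): U1=0, U2=0, U3=1, U4=0, U5=1, U6=0, U7=1, giving Y=1. Observed 0.
Test 1: faults giving observed 0 are {U7 stuck-at-0, U7 inverted output}.
Test 2 (A=1, B=0, C=1): fault-free U1=0, U2=0, U3=1, U4=0, U5=0, U6=1, U7=0 → 0; observed 1. Eliminates U7 stuck-at-0.
Only U7 inverted output is consistent with every test.

U7 inverted output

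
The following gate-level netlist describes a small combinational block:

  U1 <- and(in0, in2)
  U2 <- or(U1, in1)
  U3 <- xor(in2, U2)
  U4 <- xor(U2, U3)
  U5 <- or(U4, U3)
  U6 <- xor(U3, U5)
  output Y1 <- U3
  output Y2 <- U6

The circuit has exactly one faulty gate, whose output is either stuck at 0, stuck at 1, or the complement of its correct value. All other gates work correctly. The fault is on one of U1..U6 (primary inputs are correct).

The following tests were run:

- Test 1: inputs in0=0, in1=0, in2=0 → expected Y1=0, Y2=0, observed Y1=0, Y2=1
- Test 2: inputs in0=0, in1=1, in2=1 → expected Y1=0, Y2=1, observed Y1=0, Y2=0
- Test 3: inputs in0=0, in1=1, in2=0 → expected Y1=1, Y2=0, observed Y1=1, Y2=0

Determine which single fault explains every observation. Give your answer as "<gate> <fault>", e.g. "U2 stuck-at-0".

U4 inverted output

Fault-free values for test 1 (in0=0, in1=0, in2=0): U1=0, U2=0, U3=0, U4=0, U5=0, U6=0, giving Y1=0, Y2=0. Observed Y1=0, Y2=1.
Test 1: faults giving observed Y1=0, Y2=1 are {U4 stuck-at-1, U4 inverted output, U5 stuck-at-1, U5 inverted output, U6 stuck-at-1, U6 inverted output}.
Test 2 (in0=0, in1=1, in2=1): fault-free U1=0, U2=1, U3=0, U4=1, U5=1, U6=1 → Y1=0, Y2=1; observed Y1=0, Y2=0. Eliminates U4 stuck-at-1, U5 stuck-at-1, U6 stuck-at-1.
Test 3 (in0=0, in1=1, in2=0): fault-free U1=0, U2=1, U3=1, U4=0, U5=1, U6=0 → Y1=1, Y2=0; observed Y1=1, Y2=0. Eliminates U5 inverted output, U6 inverted output.
Only U4 inverted output is consistent with every test.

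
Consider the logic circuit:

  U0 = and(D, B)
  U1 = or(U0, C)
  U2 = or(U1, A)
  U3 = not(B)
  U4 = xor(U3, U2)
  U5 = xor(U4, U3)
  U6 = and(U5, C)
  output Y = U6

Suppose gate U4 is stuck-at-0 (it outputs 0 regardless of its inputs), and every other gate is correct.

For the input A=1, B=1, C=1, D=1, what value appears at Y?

Propagate with U4 forced: U0=1, U1=1, U2=1, U3=0, U4=0 [stuck-at-0], U5=0, U6=0.
So Y = 0. (Without the fault it would be 1.)

0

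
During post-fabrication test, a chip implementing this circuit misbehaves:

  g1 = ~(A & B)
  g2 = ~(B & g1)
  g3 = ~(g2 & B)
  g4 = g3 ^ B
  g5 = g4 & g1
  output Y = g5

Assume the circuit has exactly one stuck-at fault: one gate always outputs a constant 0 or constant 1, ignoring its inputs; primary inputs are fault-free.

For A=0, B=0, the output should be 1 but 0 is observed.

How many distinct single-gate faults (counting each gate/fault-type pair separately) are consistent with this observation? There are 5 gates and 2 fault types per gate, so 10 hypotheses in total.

Fault-free: g1=1, g2=1, g3=1, g4=1, g5=1 → 1. Observed 0.
  g1 stuck-at-0: output 0 ✓
  g1 stuck-at-1: output 1 ✗
  g2 stuck-at-0: output 1 ✗
  g2 stuck-at-1: output 1 ✗
  g3 stuck-at-0: output 0 ✓
  g3 stuck-at-1: output 1 ✗
  g4 stuck-at-0: output 0 ✓
  g4 stuck-at-1: output 1 ✗
  g5 stuck-at-0: output 0 ✓
  g5 stuck-at-1: output 1 ✗
Consistent faults: {g1 stuck-at-0, g3 stuck-at-0, g4 stuck-at-0, g5 stuck-at-0} — 4 in all.

4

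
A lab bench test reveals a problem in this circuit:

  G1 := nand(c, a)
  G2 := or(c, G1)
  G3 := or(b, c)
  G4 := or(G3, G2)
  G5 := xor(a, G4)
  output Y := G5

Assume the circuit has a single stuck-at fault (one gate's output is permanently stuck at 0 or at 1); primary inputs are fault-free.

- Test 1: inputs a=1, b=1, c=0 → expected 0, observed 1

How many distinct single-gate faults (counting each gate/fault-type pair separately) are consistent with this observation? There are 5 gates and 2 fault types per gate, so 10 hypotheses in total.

2

Fault-free: G1=1, G2=1, G3=1, G4=1, G5=0 → 0. Observed 1.
  G1 stuck-at-0: output 0 ✗
  G1 stuck-at-1: output 0 ✗
  G2 stuck-at-0: output 0 ✗
  G2 stuck-at-1: output 0 ✗
  G3 stuck-at-0: output 0 ✗
  G3 stuck-at-1: output 0 ✗
  G4 stuck-at-0: output 1 ✓
  G4 stuck-at-1: output 0 ✗
  G5 stuck-at-0: output 0 ✗
  G5 stuck-at-1: output 1 ✓
Consistent faults: {G4 stuck-at-0, G5 stuck-at-1} — 2 in all.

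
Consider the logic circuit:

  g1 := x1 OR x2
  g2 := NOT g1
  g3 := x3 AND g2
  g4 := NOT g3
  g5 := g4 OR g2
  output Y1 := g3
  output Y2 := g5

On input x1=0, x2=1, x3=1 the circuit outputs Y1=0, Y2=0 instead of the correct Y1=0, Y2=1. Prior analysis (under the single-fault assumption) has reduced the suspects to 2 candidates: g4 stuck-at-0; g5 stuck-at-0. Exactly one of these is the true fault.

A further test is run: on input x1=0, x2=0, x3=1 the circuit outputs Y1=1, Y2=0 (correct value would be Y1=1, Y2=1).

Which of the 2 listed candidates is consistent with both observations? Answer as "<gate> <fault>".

g5 stuck-at-0

Evaluate each candidate on input x1=0, x2=0, x3=1:
  g4 stuck-at-0: g1=0, g2=1, g3=1, g4=0 [stuck-at-0], g5=1 → Y1=1, Y2=1 — eliminated
  g5 stuck-at-0: g1=0, g2=1, g3=1, g4=0, g5=0 [stuck-at-0] → Y1=1, Y2=0 — matches
Only g5 stuck-at-0 reproduces the observed Y1=1, Y2=0.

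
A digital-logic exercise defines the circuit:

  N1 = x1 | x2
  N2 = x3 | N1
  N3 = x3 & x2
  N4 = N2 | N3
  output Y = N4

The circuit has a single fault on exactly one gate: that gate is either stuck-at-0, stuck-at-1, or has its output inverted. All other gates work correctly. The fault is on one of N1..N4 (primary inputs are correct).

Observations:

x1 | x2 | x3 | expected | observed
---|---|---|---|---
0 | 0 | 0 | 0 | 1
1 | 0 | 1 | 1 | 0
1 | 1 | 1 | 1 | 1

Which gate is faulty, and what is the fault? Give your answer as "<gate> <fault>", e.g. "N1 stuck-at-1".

Fault-free values for test 1 (x1=0, x2=0, x3=0): N1=0, N2=0, N3=0, N4=0, giving Y=0. Observed 1.
Test 1: faults giving observed 1 are {N1 stuck-at-1, N1 inverted output, N2 stuck-at-1, N2 inverted output, N3 stuck-at-1, N3 inverted output, N4 stuck-at-1, N4 inverted output}.
Test 2 (x1=1, x2=0, x3=1): fault-free N1=1, N2=1, N3=0, N4=1 → 1; observed 0. Eliminates N1 stuck-at-1, N1 inverted output, N2 stuck-at-1, N3 stuck-at-1, N3 inverted output, N4 stuck-at-1.
Test 3 (x1=1, x2=1, x3=1): fault-free N1=1, N2=1, N3=1, N4=1 → 1; observed 1. Eliminates N4 inverted output.
Only N2 inverted output is consistent with every test.

N2 inverted output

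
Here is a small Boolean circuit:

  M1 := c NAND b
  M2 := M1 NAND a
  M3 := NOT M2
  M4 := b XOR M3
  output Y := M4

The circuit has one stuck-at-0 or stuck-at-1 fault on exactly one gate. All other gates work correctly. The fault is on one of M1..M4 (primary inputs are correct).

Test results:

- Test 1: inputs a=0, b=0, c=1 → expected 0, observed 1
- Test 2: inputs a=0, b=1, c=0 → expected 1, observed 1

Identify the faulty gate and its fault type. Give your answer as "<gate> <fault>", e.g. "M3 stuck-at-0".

M4 stuck-at-1

Fault-free values for test 1 (a=0, b=0, c=1): M1=1, M2=1, M3=0, M4=0, giving Y=0. Observed 1.
Test 1: faults giving observed 1 are {M2 stuck-at-0, M3 stuck-at-1, M4 stuck-at-1}.
Test 2 (a=0, b=1, c=0): fault-free M1=1, M2=1, M3=0, M4=1 → 1; observed 1. Eliminates M2 stuck-at-0, M3 stuck-at-1.
Only M4 stuck-at-1 is consistent with every test.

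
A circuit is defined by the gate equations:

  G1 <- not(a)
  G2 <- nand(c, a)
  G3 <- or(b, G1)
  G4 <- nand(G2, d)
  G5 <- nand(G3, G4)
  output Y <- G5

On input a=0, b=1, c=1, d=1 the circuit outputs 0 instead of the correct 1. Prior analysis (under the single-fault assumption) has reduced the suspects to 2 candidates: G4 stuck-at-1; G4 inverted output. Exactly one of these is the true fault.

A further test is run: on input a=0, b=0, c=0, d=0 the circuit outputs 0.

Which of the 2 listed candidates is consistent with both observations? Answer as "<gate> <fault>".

Evaluate each candidate on input a=0, b=0, c=0, d=0:
  G4 stuck-at-1: G1=1, G2=1, G3=1, G4=1 [stuck-at-1], G5=0 → 0 — matches
  G4 inverted output: G1=1, G2=1, G3=1, G4=0 [inverted output], G5=1 → 1 — eliminated
Only G4 stuck-at-1 reproduces the observed 0.

G4 stuck-at-1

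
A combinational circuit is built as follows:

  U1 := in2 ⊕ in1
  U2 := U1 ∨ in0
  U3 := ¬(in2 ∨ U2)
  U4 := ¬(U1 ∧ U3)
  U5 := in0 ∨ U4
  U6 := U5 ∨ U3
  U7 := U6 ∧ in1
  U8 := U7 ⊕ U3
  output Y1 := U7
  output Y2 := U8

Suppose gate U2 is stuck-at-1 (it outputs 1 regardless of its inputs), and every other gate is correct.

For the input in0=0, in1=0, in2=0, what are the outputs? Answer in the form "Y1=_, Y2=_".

Propagate with U2 forced: U1=0, U2=1 [stuck-at-1], U3=0, U4=1, U5=1, U6=1, U7=0, U8=0.
So the outputs are Y1=0, Y2=0. (Without the fault they would be Y1=0, Y2=1.)

Y1=0, Y2=0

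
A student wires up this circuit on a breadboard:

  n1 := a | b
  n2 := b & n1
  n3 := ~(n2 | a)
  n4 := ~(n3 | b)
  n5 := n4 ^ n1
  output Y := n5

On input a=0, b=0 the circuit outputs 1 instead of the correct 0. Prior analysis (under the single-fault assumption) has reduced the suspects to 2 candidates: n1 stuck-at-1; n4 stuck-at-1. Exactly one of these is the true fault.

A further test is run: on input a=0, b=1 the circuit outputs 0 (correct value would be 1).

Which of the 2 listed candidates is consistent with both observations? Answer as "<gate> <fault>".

Evaluate each candidate on input a=0, b=1:
  n1 stuck-at-1: n1=1 [stuck-at-1], n2=1, n3=0, n4=0, n5=1 → 1 — eliminated
  n4 stuck-at-1: n1=1, n2=1, n3=0, n4=1 [stuck-at-1], n5=0 → 0 — matches
Only n4 stuck-at-1 reproduces the observed 0.

n4 stuck-at-1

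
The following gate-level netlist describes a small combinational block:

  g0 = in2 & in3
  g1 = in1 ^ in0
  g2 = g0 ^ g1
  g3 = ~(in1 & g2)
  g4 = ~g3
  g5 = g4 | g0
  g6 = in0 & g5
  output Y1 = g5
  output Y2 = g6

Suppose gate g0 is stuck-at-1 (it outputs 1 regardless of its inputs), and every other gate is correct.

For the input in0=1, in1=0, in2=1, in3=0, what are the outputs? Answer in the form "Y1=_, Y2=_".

Y1=1, Y2=1

Propagate with g0 forced: g0=1 [stuck-at-1], g1=1, g2=0, g3=1, g4=0, g5=1, g6=1.
So the outputs are Y1=1, Y2=1. (Without the fault they would be Y1=0, Y2=0.)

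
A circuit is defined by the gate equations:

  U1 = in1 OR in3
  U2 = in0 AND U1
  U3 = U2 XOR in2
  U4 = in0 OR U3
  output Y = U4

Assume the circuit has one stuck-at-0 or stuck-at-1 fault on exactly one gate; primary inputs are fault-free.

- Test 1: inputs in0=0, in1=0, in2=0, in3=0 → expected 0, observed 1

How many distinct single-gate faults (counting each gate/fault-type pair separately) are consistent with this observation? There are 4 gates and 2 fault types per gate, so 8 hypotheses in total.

3

Fault-free: U1=0, U2=0, U3=0, U4=0 → 0. Observed 1.
  U1 stuck-at-0: output 0 ✗
  U1 stuck-at-1: output 0 ✗
  U2 stuck-at-0: output 0 ✗
  U2 stuck-at-1: output 1 ✓
  U3 stuck-at-0: output 0 ✗
  U3 stuck-at-1: output 1 ✓
  U4 stuck-at-0: output 0 ✗
  U4 stuck-at-1: output 1 ✓
Consistent faults: {U2 stuck-at-1, U3 stuck-at-1, U4 stuck-at-1} — 3 in all.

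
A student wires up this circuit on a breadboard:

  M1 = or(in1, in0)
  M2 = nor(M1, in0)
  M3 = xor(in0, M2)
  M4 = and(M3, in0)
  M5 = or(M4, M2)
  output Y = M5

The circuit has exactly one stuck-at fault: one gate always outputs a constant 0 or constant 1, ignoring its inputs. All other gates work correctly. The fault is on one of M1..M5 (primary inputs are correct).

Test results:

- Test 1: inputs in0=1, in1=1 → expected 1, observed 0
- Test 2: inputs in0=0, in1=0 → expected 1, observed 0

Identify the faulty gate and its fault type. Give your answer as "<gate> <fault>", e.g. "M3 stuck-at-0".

M5 stuck-at-0

Fault-free values for test 1 (in0=1, in1=1): M1=1, M2=0, M3=1, M4=1, M5=1, giving Y=1. Observed 0.
Test 1: faults giving observed 0 are {M3 stuck-at-0, M4 stuck-at-0, M5 stuck-at-0}.
Test 2 (in0=0, in1=0): fault-free M1=0, M2=1, M3=1, M4=0, M5=1 → 1; observed 0. Eliminates M3 stuck-at-0, M4 stuck-at-0.
Only M5 stuck-at-0 is consistent with every test.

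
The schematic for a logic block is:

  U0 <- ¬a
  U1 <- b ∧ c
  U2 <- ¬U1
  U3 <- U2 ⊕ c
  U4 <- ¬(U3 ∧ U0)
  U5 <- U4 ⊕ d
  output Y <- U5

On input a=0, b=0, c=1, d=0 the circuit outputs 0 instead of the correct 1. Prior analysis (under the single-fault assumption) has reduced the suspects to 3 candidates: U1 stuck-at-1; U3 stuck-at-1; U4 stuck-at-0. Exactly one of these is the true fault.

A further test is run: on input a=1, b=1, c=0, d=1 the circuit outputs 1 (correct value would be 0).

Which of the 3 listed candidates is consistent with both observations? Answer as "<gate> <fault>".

Evaluate each candidate on input a=1, b=1, c=0, d=1:
  U1 stuck-at-1: U0=0, U1=1 [stuck-at-1], U2=0, U3=0, U4=1, U5=0 → 0 — eliminated
  U3 stuck-at-1: U0=0, U1=0, U2=1, U3=1 [stuck-at-1], U4=1, U5=0 → 0 — eliminated
  U4 stuck-at-0: U0=0, U1=0, U2=1, U3=1, U4=0 [stuck-at-0], U5=1 → 1 — matches
Only U4 stuck-at-0 reproduces the observed 1.

U4 stuck-at-0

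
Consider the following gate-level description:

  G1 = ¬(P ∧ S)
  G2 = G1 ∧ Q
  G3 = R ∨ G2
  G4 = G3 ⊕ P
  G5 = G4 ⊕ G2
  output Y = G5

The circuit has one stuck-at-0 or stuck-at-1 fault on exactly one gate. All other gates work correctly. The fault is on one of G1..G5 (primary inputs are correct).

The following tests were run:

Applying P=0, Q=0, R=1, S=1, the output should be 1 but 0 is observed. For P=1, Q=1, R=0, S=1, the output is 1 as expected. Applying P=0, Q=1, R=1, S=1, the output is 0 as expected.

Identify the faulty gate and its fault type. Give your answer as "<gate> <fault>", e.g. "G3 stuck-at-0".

Fault-free values for test 1 (P=0, Q=0, R=1, S=1): G1=1, G2=0, G3=1, G4=1, G5=1, giving Y=1. Observed 0.
Test 1: faults giving observed 0 are {G2 stuck-at-1, G3 stuck-at-0, G4 stuck-at-0, G5 stuck-at-0}.
Test 2 (P=1, Q=1, R=0, S=1): fault-free G1=0, G2=0, G3=0, G4=1, G5=1 → 1; observed 1. Eliminates G4 stuck-at-0, G5 stuck-at-0.
Test 3 (P=0, Q=1, R=1, S=1): fault-free G1=1, G2=1, G3=1, G4=1, G5=0 → 0; observed 0. Eliminates G3 stuck-at-0.
Only G2 stuck-at-1 is consistent with every test.

G2 stuck-at-1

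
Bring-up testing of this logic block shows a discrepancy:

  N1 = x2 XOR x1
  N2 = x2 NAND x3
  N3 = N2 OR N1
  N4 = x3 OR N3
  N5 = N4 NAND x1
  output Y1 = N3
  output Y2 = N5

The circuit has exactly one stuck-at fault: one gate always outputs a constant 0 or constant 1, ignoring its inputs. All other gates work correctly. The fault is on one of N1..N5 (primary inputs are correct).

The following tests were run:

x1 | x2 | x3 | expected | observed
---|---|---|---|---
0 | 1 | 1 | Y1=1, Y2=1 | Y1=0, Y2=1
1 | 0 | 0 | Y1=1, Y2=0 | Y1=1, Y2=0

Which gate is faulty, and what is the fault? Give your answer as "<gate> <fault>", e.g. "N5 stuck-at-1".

N1 stuck-at-0

Fault-free values for test 1 (x1=0, x2=1, x3=1): N1=1, N2=0, N3=1, N4=1, N5=1, giving Y1=1, Y2=1. Observed Y1=0, Y2=1.
Test 1: faults giving observed Y1=0, Y2=1 are {N1 stuck-at-0, N3 stuck-at-0}.
Test 2 (x1=1, x2=0, x3=0): fault-free N1=1, N2=1, N3=1, N4=1, N5=0 → Y1=1, Y2=0; observed Y1=1, Y2=0. Eliminates N3 stuck-at-0.
Only N1 stuck-at-0 is consistent with every test.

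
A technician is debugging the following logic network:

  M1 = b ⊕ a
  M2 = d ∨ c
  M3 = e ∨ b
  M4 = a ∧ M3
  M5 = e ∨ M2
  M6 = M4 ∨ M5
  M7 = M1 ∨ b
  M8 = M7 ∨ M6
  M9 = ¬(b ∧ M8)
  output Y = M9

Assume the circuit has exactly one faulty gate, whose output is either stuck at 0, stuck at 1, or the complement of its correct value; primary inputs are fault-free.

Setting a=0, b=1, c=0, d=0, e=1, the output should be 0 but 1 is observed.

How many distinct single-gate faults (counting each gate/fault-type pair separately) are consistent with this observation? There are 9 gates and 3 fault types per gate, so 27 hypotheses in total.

4

Fault-free: M1=1, M2=0, M3=1, M4=0, M5=1, M6=1, M7=1, M8=1, M9=0 → 0. Observed 1.
  M1: none of the 3 fault types match ✗
  M2: none of the 3 fault types match ✗
  M3: none of the 3 fault types match ✗
  M4: none of the 3 fault types match ✗
  M5: none of the 3 fault types match ✗
  M6: none of the 3 fault types match ✗
  M7: none of the 3 fault types match ✗
  M8: stuck-at-0, inverted output ✓; others ✗
  M9: stuck-at-1, inverted output ✓; others ✗
Consistent faults: {M8 stuck-at-0, M8 inverted output, M9 stuck-at-1, M9 inverted output} — 4 in all.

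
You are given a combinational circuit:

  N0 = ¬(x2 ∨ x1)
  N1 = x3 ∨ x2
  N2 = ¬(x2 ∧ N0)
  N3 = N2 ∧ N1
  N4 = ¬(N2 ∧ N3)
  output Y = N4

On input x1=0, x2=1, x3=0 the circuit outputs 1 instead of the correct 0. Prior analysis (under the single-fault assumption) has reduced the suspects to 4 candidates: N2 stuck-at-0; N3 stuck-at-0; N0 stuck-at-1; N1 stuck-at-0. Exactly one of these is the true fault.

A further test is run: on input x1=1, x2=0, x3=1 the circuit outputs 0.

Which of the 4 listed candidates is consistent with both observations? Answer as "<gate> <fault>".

N0 stuck-at-1

Evaluate each candidate on input x1=1, x2=0, x3=1:
  N2 stuck-at-0: N0=0, N1=1, N2=0 [stuck-at-0], N3=0, N4=1 → 1 — eliminated
  N3 stuck-at-0: N0=0, N1=1, N2=1, N3=0 [stuck-at-0], N4=1 → 1 — eliminated
  N0 stuck-at-1: N0=1 [stuck-at-1], N1=1, N2=1, N3=1, N4=0 → 0 — matches
  N1 stuck-at-0: N0=0, N1=0 [stuck-at-0], N2=1, N3=0, N4=1 → 1 — eliminated
Only N0 stuck-at-1 reproduces the observed 0.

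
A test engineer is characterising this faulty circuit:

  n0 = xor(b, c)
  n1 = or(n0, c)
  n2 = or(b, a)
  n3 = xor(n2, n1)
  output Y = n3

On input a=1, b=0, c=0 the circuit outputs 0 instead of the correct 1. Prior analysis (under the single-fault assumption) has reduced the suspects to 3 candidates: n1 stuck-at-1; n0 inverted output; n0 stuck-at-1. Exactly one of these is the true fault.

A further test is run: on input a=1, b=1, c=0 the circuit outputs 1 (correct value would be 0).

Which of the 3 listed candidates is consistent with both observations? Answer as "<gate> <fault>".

Evaluate each candidate on input a=1, b=1, c=0:
  n1 stuck-at-1: n0=1, n1=1 [stuck-at-1], n2=1, n3=0 → 0 — eliminated
  n0 inverted output: n0=0 [inverted output], n1=0, n2=1, n3=1 → 1 — matches
  n0 stuck-at-1: n0=1 [stuck-at-1], n1=1, n2=1, n3=0 → 0 — eliminated
Only n0 inverted output reproduces the observed 1.

n0 inverted output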